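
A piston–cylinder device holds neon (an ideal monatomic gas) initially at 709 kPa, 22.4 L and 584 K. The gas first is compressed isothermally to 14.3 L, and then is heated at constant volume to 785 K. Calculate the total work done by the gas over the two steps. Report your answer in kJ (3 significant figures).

Step 1 (isothermal): W = P₁V₁ ln(V₂/V₁) = (15882) ln(14.3/22.4) = -7128 J.
Step 2 (isochoric): W = 0 (constant volume).
W_total = -7128 + 0 = -7128 J.

W_total ≈ -7.13 kJ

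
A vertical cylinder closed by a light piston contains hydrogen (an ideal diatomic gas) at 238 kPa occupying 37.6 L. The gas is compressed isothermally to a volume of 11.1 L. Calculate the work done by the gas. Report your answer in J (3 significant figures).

Isothermal: W = nRT ln(V₂/V₁) = P₁V₁ ln(V₂/V₁).
P₁V₁ = (238 kPa)(37.6 L) = 8949 J.
W = 8949 × ln(11.1/37.6) = 8949 × -1.22
W_by_gas = -10918 J.

W ≈ -10900 J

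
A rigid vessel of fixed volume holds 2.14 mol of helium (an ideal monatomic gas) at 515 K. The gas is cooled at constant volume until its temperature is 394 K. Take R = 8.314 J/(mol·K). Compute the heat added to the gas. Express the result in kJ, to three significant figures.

Q ≈ -3.23 kJ

Constant volume ⇒ W = 0, so Q = ΔU = nCᵥΔT with Cᵥ = 3R/2 = 12.47 J/(mol·K).
ΔU = (2.14)(12.47)(394 − 515) = -3229 J.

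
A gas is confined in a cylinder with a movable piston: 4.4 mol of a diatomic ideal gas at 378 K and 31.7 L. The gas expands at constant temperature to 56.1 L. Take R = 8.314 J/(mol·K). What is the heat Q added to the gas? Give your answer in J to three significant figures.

Isothermal ⇒ ΔU = 0, so Q = W = nRT ln(V₂/V₁).
Q = (4.4)(8.314)(378) ln(56.1/31.7) = 13828 × 0.5708 = 7893 J.

Q ≈ 7890 J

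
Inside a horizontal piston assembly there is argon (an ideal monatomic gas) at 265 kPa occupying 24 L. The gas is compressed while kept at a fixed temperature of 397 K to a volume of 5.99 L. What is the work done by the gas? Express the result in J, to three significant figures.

W ≈ -8830 J

Isothermal: W = nRT ln(V₂/V₁) = P₁V₁ ln(V₂/V₁).
P₁V₁ = (265 kPa)(24 L) = 6360 J.
W = 6360 × ln(5.99/24) = 6360 × -1.388
W_by_gas = -8827 J.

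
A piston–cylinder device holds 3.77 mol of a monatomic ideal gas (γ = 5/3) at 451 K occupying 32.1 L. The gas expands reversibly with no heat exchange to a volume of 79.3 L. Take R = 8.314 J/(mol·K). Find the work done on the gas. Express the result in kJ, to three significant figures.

W ≈ -9.60 kJ

Adiabatic: TV^(γ−1) = const with γ = 5/3.
T₂ = T₁ (V₁/V₂)^(γ−1) = 451 × (32.1/79.3)^0.667 = 451 × 0.5472 = 246.8 K.
W_by = nCᵥ(T₁ − T₂) = (3.77)(12.47)(451 − 246.8) = 9601 J.
Work on gas = −W_by = -9601 J.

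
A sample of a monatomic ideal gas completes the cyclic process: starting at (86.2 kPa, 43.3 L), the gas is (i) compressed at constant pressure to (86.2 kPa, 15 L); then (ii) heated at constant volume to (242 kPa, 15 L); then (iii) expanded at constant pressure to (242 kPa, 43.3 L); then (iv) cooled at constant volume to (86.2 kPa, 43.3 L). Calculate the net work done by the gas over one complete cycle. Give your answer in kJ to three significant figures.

W_net ≈ 4.41 kJ

Constant-volume legs do no work.
W(i) = (86.2)(15 − 43.3) = -2439 J; W(iii) = (242)(43.3 − 15) = 6849 J.
W_net = -2439 + 6849 = 4409 J (the clockwise enclosed area).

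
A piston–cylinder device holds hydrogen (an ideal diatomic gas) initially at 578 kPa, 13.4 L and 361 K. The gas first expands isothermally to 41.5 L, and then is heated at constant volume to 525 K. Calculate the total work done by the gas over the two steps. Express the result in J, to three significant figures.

Step 1 (isothermal): W = P₁V₁ ln(V₂/V₁) = (7745) ln(41.5/13.4) = 8755 J.
Step 2 (isochoric): W = 0 (constant volume).
W_total = 8755 + 0 = 8755 J.

W_total ≈ 8760 J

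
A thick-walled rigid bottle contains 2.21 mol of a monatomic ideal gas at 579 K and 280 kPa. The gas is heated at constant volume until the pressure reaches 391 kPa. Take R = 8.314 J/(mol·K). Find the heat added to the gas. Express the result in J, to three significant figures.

Constant volume ⇒ W = 0, so Q = ΔU = nCᵥΔT with Cᵥ = 3R/2 = 12.47 J/(mol·K).
At constant V, T₂/T₁ = P₂/P₁ ⇒ ΔT = T₁(P₂/P₁ − 1) = 579·(391/280 − 1) = 229.5 K.
ΔU = (2.21)(12.47)(229.5) = 6326 J.

Q ≈ 6330 J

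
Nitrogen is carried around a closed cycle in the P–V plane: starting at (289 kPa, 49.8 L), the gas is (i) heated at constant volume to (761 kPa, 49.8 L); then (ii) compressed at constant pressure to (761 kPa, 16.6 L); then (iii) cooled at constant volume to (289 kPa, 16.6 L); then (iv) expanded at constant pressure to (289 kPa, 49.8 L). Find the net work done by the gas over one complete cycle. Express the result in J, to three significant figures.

W_net ≈ -15700 J

Constant-volume legs do no work.
W(ii) = (761)(16.6 − 49.8) = -25265 J; W(iv) = (289)(49.8 − 16.6) = 9595 J.
W_net = -25265 + 9595 = -15670 J (the counter-clockwise enclosed area).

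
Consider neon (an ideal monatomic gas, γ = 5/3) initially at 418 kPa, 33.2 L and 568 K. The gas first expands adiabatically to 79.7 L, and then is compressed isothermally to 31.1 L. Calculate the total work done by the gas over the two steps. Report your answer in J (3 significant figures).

W_total ≈ 1920 J

Step 1 (adiabatic): W = (P₁V₁ − P₂V₂)/(γ−1) = (13878 − 7740)/0.667 = 9206 J.
After step 1: P = 97.12 kPa, V = 79.7 L, T = 316.8 K.
Step 2 (isothermal): W = P₁V₁ ln(V₂/V₁) = (7740) ln(31.1/79.7) = -7284 J.
W_total = 9206 − 7284 = 1921 J.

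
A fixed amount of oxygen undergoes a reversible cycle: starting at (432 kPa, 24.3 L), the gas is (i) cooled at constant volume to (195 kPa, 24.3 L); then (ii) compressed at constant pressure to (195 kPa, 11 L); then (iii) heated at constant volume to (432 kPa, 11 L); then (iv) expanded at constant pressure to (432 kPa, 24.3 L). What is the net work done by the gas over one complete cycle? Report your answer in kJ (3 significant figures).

Constant-volume legs do no work.
W(ii) = (195)(11 − 24.3) = -2594 J; W(iv) = (432)(24.3 − 11) = 5746 J.
W_net = -2594 + 5746 = 3152 J (the clockwise enclosed area).

W_net ≈ 3.15 kJ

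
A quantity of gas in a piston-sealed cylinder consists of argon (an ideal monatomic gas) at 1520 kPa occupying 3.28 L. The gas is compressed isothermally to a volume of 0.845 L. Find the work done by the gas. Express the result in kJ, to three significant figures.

Isothermal: W = nRT ln(V₂/V₁) = P₁V₁ ln(V₂/V₁).
P₁V₁ = (1520 kPa)(3.28 L) = 4986 J.
W = 4986 × ln(0.845/3.28) = 4986 × -1.356
W_by_gas = -6762 J.

W ≈ -6.76 kJ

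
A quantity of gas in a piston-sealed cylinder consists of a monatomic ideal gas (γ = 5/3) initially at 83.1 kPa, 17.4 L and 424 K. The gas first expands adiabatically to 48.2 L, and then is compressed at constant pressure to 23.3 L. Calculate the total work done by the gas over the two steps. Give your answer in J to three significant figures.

Step 1 (adiabatic): W = (P₁V₁ − P₂V₂)/(γ−1) = (1446 − 733.1)/0.667 = 1069 J.
After step 1: P = 15.21 kPa, V = 48.2 L, T = 215 K.
Step 2 (isobaric): W = PΔV = (15.21 kPa)(23.3 − 48.2 L) = -378.7 J.
W_total = 1069 − 378.7 = 690.6 J.

W_total ≈ 691 J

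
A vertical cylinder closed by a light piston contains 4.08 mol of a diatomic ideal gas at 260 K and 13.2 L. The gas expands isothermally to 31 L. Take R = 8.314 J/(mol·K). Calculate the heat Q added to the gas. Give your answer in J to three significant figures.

Isothermal ⇒ ΔU = 0, so Q = W = nRT ln(V₂/V₁).
Q = (4.08)(8.314)(260) ln(31/13.2) = 8819 × 0.8538 = 7530 J.

Q ≈ 7530 J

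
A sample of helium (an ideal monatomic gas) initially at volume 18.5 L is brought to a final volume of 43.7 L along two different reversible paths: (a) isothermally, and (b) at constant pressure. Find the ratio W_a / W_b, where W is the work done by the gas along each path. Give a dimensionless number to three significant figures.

Path (a) isothermal: W = P₁V₁ ln(V₂/V₁) → W_a/(P₁V₁) = 0.8596.
Path (b) isobaric: W = P₁(V₂ − V₁) → W_b/(P₁V₁) = 1.362.
W_a / W_b = 0.8596 / 1.362 = 0.631.

W_a / W_b ≈ 0.631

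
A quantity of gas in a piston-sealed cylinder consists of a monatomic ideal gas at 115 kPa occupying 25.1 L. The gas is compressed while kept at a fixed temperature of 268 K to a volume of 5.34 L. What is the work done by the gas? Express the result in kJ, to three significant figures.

Isothermal: W = nRT ln(V₂/V₁) = P₁V₁ ln(V₂/V₁).
P₁V₁ = (115 kPa)(25.1 L) = 2886 J.
W = 2886 × ln(5.34/25.1) = 2886 × -1.548
W_by_gas = -4467 J.

W ≈ -4.47 kJ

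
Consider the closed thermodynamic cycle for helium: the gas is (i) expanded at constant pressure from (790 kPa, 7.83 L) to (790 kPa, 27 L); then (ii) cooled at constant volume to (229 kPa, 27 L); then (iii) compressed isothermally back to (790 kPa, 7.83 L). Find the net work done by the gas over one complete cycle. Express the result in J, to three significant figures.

Leg (i): W = PΔV = (790)(27 − 7.83) = 15144 J.
Leg (ii): W = 0.
Leg (iii): W = PᵢVᵢ ln(V_f/Vᵢ) = (6183) ln(7.83/27) = -7654 J.
W_net = 15144 − 7654 = 7491 J.

W_net ≈ 7490 J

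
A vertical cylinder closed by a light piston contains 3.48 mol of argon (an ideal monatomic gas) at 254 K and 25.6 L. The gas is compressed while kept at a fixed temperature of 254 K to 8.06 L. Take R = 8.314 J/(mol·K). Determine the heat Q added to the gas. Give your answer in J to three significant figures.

Q ≈ -8490 J

Isothermal ⇒ ΔU = 0, so Q = W = nRT ln(V₂/V₁).
Q = (3.48)(8.314)(254) ln(8.06/25.6) = 7349 × -1.156 = -8493 J.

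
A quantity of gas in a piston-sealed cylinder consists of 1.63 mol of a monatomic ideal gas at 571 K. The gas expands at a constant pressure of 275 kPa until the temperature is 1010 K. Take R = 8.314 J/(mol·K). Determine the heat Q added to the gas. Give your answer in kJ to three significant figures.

Q ≈ 14.9 kJ

Isobaric: W = nRΔT = (1.63)(8.314)(439) = 5949 J.
ΔU = nCᵥΔT with Cᵥ = 3R/2: ΔU = (1.63)(12.47)(439) = 8924 J.
Q = ΔU + W = 8924 + 5949 = 14873 J.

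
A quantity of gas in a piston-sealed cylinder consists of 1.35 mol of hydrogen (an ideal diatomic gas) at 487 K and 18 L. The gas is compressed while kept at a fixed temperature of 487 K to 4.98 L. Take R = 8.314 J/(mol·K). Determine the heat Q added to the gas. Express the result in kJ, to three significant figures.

Isothermal ⇒ ΔU = 0, so Q = W = nRT ln(V₂/V₁).
Q = (1.35)(8.314)(487) ln(4.98/18) = 5466 × -1.285 = -7024 J.

Q ≈ -7.02 kJ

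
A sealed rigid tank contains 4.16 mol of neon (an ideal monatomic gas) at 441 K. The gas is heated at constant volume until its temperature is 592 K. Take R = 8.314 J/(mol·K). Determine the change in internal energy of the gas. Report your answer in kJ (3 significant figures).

Constant volume ⇒ W = 0, so Q = ΔU = nCᵥΔT with Cᵥ = 3R/2 = 12.47 J/(mol·K).
ΔU = (4.16)(12.47)(592 − 441) = 7834 J.

ΔU ≈ 7.83 kJ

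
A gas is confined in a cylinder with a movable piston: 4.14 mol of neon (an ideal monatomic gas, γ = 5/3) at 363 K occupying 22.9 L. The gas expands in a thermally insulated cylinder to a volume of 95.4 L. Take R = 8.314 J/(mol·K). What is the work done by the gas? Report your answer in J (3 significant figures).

W ≈ 11500 J

Adiabatic: TV^(γ−1) = const with γ = 5/3.
T₂ = T₁ (V₁/V₂)^(γ−1) = 363 × (22.9/95.4)^0.667 = 363 × 0.3862 = 140.2 K.
W_by = nCᵥ(T₁ − T₂) = (4.14)(12.47)(363 − 140.2) = 11503 J.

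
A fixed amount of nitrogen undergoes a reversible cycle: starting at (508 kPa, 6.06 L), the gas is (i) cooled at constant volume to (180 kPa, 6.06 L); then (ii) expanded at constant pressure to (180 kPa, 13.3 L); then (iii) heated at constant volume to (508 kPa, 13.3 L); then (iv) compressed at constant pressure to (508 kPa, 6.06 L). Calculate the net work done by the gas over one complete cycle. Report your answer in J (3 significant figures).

W_net ≈ -2370 J

Constant-volume legs do no work.
W(ii) = (180)(13.3 − 6.06) = 1303 J; W(iv) = (508)(6.06 − 13.3) = -3678 J.
W_net = 1303 − 3678 = -2375 J (the counter-clockwise enclosed area).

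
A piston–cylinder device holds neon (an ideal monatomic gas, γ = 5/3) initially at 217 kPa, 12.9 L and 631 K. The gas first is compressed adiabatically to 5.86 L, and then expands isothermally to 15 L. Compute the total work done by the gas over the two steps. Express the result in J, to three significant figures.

W_total ≈ 1550 J

Step 1 (adiabatic): W = (P₁V₁ − P₂V₂)/(γ−1) = (2799 − 4737)/0.667 = -2907 J.
After step 1: P = 808.4 kPa, V = 5.86 L, T = 1068 K.
Step 2 (isothermal): W = P₁V₁ ln(V₂/V₁) = (4737) ln(15/5.86) = 4452 J.
W_total = -2907 + 4452 = 1546 J.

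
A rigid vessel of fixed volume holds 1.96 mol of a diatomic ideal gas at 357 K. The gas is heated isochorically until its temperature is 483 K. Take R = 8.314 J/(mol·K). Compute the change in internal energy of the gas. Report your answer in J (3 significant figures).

ΔU ≈ 5130 J

Constant volume ⇒ W = 0, so Q = ΔU = nCᵥΔT with Cᵥ = 5R/2 = 20.79 J/(mol·K).
ΔU = (1.96)(20.79)(483 − 357) = 5133 J.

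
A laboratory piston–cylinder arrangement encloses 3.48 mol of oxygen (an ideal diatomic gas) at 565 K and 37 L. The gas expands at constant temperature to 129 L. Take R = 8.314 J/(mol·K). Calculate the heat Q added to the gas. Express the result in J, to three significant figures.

Q ≈ 20400 J

Isothermal ⇒ ΔU = 0, so Q = W = nRT ln(V₂/V₁).
Q = (3.48)(8.314)(565) ln(129/37) = 16347 × 1.249 = 20416 J.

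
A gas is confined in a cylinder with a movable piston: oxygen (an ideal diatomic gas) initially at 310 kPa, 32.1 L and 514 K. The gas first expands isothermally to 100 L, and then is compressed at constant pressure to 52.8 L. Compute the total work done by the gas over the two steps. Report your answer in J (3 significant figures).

W_total ≈ 6610 J

Step 1 (isothermal): W = P₁V₁ ln(V₂/V₁) = (9951) ln(100/32.1) = 11307 J.
After step 1: P = 99.51 kPa, V = 100 L, T = 514 K.
Step 2 (isobaric): W = PΔV = (99.51 kPa)(52.8 − 100 L) = -4697 J.
W_total = 11307 − 4697 = 6611 J.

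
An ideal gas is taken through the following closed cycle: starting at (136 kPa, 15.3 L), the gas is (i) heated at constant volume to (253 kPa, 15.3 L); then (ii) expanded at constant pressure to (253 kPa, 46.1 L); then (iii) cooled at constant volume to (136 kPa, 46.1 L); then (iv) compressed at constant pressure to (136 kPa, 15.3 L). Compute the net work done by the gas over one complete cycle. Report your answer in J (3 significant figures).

Constant-volume legs do no work.
W(ii) = (253)(46.1 − 15.3) = 7792 J; W(iv) = (136)(15.3 − 46.1) = -4189 J.
W_net = 7792 − 4189 = 3604 J (the clockwise enclosed area).

W_net ≈ 3600 J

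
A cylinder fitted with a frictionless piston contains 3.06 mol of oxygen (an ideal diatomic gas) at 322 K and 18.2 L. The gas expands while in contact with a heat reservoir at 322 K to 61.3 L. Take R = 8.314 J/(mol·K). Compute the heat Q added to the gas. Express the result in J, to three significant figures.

Q ≈ 9950 J

Isothermal ⇒ ΔU = 0, so Q = W = nRT ln(V₂/V₁).
Q = (3.06)(8.314)(322) ln(61.3/18.2) = 8192 × 1.214 = 9948 J.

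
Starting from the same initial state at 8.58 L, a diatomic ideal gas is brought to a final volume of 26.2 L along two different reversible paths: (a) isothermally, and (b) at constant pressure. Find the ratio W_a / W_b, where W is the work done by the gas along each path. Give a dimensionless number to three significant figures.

Path (a) isothermal: W = P₁V₁ ln(V₂/V₁) → W_a/(P₁V₁) = 1.116.
Path (b) isobaric: W = P₁(V₂ − V₁) → W_b/(P₁V₁) = 2.054.
W_a / W_b = 1.116 / 2.054 = 0.5436.

W_a / W_b ≈ 0.544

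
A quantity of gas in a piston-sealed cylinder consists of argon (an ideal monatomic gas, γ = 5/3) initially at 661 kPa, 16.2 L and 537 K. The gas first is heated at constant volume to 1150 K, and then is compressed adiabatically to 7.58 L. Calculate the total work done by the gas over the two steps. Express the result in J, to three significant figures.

Step 1 (isochoric): W = 0 (constant volume).
After step 1: P = 1416 kPa (V unchanged).
Step 2 (adiabatic): W = (P₁V₁ − P₂V₂)/(γ−1) = (22932 − 38048)/0.667 = -22675 J.
W_total = 0 − 22675 = -22675 J.

W_total ≈ -22700 J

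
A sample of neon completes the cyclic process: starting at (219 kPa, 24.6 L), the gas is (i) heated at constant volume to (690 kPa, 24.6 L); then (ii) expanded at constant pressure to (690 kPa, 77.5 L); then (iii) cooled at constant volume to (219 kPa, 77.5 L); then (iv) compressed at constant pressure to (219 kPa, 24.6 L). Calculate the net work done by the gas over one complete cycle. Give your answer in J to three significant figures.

Constant-volume legs do no work.
W(ii) = (690)(77.5 − 24.6) = 36501 J; W(iv) = (219)(24.6 − 77.5) = -11585 J.
W_net = 36501 − 11585 = 24916 J (the clockwise enclosed area).

W_net ≈ 24900 J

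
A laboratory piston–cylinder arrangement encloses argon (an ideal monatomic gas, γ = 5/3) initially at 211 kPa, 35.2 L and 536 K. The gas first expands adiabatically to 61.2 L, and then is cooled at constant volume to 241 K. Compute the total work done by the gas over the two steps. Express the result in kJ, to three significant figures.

W_total ≈ 3.44 kJ

Step 1 (adiabatic): W = (P₁V₁ − P₂V₂)/(γ−1) = (7427 − 5137)/0.667 = 3436 J.
Step 2 (isochoric): W = 0 (constant volume).
W_total = 3436 + 0 = 3436 J.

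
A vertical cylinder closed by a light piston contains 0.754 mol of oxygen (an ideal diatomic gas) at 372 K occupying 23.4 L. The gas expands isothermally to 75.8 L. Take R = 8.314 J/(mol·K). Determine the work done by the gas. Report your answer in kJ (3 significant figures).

Isothermal: W = nRT ln(V₂/V₁).
W = (0.754)(8.314)(372) × ln(75.8/23.4)
  = 2332 × 1.175
W_by_gas = 2741 J.

W ≈ 2.74 kJ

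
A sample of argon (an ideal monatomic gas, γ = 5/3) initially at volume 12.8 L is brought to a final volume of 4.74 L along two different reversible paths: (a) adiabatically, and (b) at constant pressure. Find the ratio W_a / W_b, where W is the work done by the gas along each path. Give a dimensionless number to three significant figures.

W_a / W_b ≈ 2.24

Path (a) adiabatic: W = P₁V₁(1 − (V₁/V₂)^(γ−1))/(γ−1) → W_a/(P₁V₁) = -1.409.
Path (b) isobaric: W = P₁(V₂ − V₁) → W_b/(P₁V₁) = -0.6297.
W_a / W_b = -1.409 / -0.6297 = 2.237.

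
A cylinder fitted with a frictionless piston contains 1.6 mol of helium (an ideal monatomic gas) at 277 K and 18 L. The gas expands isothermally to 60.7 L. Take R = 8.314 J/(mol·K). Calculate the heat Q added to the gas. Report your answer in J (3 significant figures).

Isothermal ⇒ ΔU = 0, so Q = W = nRT ln(V₂/V₁).
Q = (1.6)(8.314)(277) ln(60.7/18) = 3685 × 1.216 = 4479 J.

Q ≈ 4480 J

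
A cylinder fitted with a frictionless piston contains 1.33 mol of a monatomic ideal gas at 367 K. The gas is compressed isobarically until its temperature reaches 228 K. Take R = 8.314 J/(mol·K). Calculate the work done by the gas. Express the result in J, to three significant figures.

W ≈ -1540 J

Isobaric: W = P ΔV = nR ΔT.
W = (1.33)(8.314)(228 − 367) = -1537 J.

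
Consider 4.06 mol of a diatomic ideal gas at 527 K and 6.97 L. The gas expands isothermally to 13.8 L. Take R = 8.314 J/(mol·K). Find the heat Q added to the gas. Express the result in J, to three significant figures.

Q ≈ 12200 J

Isothermal ⇒ ΔU = 0, so Q = W = nRT ln(V₂/V₁).
Q = (4.06)(8.314)(527) ln(13.8/6.97) = 17789 × 0.6831 = 12151 J.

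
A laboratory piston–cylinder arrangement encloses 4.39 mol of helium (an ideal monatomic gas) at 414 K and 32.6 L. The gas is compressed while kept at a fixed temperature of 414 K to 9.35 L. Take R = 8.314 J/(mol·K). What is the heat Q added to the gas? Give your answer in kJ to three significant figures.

Q ≈ -18.9 kJ

Isothermal ⇒ ΔU = 0, so Q = W = nRT ln(V₂/V₁).
Q = (4.39)(8.314)(414) ln(9.35/32.6) = 15110 × -1.249 = -18872 J.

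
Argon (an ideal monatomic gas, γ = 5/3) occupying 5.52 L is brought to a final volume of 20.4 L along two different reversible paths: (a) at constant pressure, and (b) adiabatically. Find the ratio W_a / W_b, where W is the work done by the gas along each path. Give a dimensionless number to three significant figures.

W_a / W_b ≈ 3.09

Path (a) isobaric: W = P₁(V₂ − V₁) → W_a/(P₁V₁) = 2.696.
Path (b) adiabatic: W = P₁V₁(1 − (V₁/V₂)^(γ−1))/(γ−1) → W_b/(P₁V₁) = 0.8725.
W_a / W_b = 2.696 / 0.8725 = 3.09.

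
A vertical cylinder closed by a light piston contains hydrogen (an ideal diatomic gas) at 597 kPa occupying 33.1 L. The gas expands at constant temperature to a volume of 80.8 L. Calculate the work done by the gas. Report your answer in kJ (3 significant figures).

W ≈ 17.6 kJ

Isothermal: W = nRT ln(V₂/V₁) = P₁V₁ ln(V₂/V₁).
P₁V₁ = (597 kPa)(33.1 L) = 19761 J.
W = 19761 × ln(80.8/33.1) = 19761 × 0.8924
W_by_gas = 17635 J.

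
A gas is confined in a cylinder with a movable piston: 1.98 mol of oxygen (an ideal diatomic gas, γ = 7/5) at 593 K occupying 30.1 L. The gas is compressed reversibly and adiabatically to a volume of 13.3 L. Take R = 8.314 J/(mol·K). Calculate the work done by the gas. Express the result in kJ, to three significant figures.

Adiabatic: TV^(γ−1) = const with γ = 7/5.
T₂ = T₁ (V₁/V₂)^(γ−1) = 593 × (30.1/13.3)^0.4 = 593 × 1.386 = 822.1 K.
W_by = nCᵥ(T₁ − T₂) = (1.98)(20.79)(593 − 822.1) = -9430 J.

W ≈ -9.43 kJ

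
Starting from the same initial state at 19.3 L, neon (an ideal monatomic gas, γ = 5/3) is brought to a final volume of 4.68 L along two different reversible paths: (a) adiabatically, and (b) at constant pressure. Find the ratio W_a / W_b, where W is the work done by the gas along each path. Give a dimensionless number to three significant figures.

W_a / W_b ≈ 3.11

Path (a) adiabatic: W = P₁V₁(1 − (V₁/V₂)^(γ−1))/(γ−1) → W_a/(P₁V₁) = -2.357.
Path (b) isobaric: W = P₁(V₂ − V₁) → W_b/(P₁V₁) = -0.7575.
W_a / W_b = -2.357 / -0.7575 = 3.112.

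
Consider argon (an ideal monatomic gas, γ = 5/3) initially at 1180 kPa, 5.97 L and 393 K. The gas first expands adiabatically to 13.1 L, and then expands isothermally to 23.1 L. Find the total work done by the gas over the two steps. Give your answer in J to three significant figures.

Step 1 (adiabatic): W = (P₁V₁ − P₂V₂)/(γ−1) = (7045 − 4172)/0.667 = 4309 J.
After step 1: P = 318.5 kPa, V = 13.1 L, T = 232.7 K.
Step 2 (isothermal): W = P₁V₁ ln(V₂/V₁) = (4172) ln(23.1/13.1) = 2366 J.
W_total = 4309 + 2366 = 6676 J.

W_total ≈ 6680 J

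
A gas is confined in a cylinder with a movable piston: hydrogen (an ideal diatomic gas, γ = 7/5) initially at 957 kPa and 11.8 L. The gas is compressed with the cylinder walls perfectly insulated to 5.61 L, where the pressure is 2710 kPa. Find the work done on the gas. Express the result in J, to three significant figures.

W ≈ 9780 J

Adiabatic: W = (P₁V₁ − P₂V₂)/(γ − 1) with γ = 7/5.
P₁V₁ = 11293 J, P₂V₂ = 15203 J.
W = (11293 − 15203) / 0.4 = -9776 J.
Work on gas = −W_by = 9776 J.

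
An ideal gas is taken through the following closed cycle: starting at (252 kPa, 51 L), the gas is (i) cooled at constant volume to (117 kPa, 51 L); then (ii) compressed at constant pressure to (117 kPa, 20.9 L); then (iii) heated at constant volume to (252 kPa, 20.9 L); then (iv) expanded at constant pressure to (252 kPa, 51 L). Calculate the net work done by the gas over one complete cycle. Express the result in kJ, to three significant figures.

Constant-volume legs do no work.
W(ii) = (117)(20.9 − 51) = -3522 J; W(iv) = (252)(51 − 20.9) = 7585 J.
W_net = -3522 + 7585 = 4064 J (the clockwise enclosed area).

W_net ≈ 4.06 kJ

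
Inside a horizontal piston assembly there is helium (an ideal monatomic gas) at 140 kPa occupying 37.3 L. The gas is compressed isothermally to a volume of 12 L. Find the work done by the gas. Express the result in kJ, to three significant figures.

Isothermal: W = nRT ln(V₂/V₁) = P₁V₁ ln(V₂/V₁).
P₁V₁ = (140 kPa)(37.3 L) = 5222 J.
W = 5222 × ln(12/37.3) = 5222 × -1.134
W_by_gas = -5922 J.

W ≈ -5.92 kJ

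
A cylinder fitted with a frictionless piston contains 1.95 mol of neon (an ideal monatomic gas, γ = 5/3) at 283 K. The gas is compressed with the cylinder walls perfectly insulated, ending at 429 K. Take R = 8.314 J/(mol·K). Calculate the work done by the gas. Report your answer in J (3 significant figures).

W ≈ -3550 J

Adiabatic ⇒ Q = 0, so W_by = −ΔU = nCᵥ(T₁ − T₂).
Cᵥ = 3R/2 = 12.47 J/(mol·K).
W = (1.95)(12.47)(283 − 429) = -3550 J.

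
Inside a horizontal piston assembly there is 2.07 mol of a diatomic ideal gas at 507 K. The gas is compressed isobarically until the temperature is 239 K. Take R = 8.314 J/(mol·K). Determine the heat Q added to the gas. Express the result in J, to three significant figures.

Q ≈ -16100 J

Isobaric: W = nRΔT = (2.07)(8.314)(-268) = -4612 J.
ΔU = nCᵥΔT with Cᵥ = 5R/2: ΔU = (2.07)(20.79)(-268) = -11531 J.
Q = ΔU + W = -11531 − 4612 = -16143 J.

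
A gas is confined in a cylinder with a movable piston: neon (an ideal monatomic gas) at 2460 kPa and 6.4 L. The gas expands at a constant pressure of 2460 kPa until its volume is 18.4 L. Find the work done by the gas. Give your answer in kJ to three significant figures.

W ≈ 29.5 kJ

Isobaric: W = P ΔV.
W = (2460 kPa)(18.4 − 6.4 L) = (2460)(12) = 29520 J.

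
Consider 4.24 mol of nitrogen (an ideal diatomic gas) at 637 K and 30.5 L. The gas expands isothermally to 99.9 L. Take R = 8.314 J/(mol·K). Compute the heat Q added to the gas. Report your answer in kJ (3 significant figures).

Q ≈ 26.6 kJ

Isothermal ⇒ ΔU = 0, so Q = W = nRT ln(V₂/V₁).
Q = (4.24)(8.314)(637) ln(99.9/30.5) = 22455 × 1.186 = 26642 J.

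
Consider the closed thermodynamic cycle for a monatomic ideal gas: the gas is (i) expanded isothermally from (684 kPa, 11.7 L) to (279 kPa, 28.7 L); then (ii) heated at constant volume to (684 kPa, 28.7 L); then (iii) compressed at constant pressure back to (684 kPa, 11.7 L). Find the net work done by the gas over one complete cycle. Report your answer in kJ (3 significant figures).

Leg (i): W = PᵢVᵢ ln(V_f/Vᵢ) = (8003) ln(28.7/11.7) = 7181 J.
Leg (ii): W = 0.
Leg (iii): W = PΔV = (684)(11.7 − 28.7) = -11628 J.
W_net = 7181 − 11628 = -4447 J.

W_net ≈ -4.45 kJ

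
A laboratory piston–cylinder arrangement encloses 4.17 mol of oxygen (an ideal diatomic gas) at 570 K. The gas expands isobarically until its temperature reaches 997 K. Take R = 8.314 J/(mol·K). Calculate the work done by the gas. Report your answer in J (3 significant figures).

W ≈ 14800 J

Isobaric: W = P ΔV = nR ΔT.
W = (4.17)(8.314)(997 − 570) = 14804 J.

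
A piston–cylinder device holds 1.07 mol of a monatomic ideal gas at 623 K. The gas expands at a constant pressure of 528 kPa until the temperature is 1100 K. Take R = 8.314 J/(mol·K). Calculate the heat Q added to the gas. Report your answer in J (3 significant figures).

Isobaric: W = nRΔT = (1.07)(8.314)(477) = 4243 J.
ΔU = nCᵥΔT with Cᵥ = 3R/2: ΔU = (1.07)(12.47)(477) = 6365 J.
Q = ΔU + W = 6365 + 4243 = 10608 J.

Q ≈ 10600 J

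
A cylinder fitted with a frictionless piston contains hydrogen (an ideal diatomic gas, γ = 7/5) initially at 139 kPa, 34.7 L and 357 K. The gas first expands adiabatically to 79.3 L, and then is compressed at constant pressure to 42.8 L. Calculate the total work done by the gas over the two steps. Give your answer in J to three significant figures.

W_total ≈ 1800 J

Step 1 (adiabatic): W = (P₁V₁ − P₂V₂)/(γ−1) = (4823 − 3466)/0.4 = 3394 J.
After step 1: P = 43.7 kPa, V = 79.3 L, T = 256.5 K.
Step 2 (isobaric): W = PΔV = (43.7 kPa)(42.8 − 79.3 L) = -1595 J.
W_total = 3394 − 1595 = 1799 J.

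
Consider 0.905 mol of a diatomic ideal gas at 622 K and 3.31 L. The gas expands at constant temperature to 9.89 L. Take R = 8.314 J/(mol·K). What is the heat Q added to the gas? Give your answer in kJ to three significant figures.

Isothermal ⇒ ΔU = 0, so Q = W = nRT ln(V₂/V₁).
Q = (0.905)(8.314)(622) ln(9.89/3.31) = 4680 × 1.095 = 5123 J.

Q ≈ 5.12 kJ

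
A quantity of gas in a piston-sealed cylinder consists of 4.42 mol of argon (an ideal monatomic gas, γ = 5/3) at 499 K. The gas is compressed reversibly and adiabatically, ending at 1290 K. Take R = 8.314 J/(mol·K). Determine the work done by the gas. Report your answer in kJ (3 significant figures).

W ≈ -43.6 kJ

Adiabatic ⇒ Q = 0, so W_by = −ΔU = nCᵥ(T₁ − T₂).
Cᵥ = 3R/2 = 12.47 J/(mol·K).
W = (4.42)(12.47)(499 − 1290) = -43601 J.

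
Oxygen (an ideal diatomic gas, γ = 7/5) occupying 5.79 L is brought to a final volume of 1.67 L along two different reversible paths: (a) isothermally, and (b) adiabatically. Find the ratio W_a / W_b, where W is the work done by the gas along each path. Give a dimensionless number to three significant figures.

W_a / W_b ≈ 0.772

Path (a) isothermal: W = P₁V₁ ln(V₂/V₁) → W_a/(P₁V₁) = -1.243.
Path (b) adiabatic: W = P₁V₁(1 − (V₁/V₂)^(γ−1))/(γ−1) → W_b/(P₁V₁) = -1.611.
W_a / W_b = -1.243 / -1.611 = 0.7719.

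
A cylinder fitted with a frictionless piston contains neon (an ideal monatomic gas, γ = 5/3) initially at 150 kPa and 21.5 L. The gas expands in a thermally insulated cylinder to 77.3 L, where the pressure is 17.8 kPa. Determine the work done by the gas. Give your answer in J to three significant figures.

W ≈ 2770 J

Adiabatic: W = (P₁V₁ − P₂V₂)/(γ − 1) with γ = 5/3.
P₁V₁ = 3225 J, P₂V₂ = 1376 J.
W = (3225 − 1376) / 0.6667 = 2774 J.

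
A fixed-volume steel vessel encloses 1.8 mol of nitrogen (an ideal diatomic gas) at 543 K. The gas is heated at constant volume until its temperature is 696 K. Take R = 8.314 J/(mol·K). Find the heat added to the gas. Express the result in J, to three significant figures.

Q ≈ 5720 J

Constant volume ⇒ W = 0, so Q = ΔU = nCᵥΔT with Cᵥ = 5R/2 = 20.79 J/(mol·K).
ΔU = (1.8)(20.79)(696 − 543) = 5724 J.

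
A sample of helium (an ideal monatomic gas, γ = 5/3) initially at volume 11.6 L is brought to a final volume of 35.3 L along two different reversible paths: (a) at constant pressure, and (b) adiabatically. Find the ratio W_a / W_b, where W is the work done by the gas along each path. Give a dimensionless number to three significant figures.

W_a / W_b ≈ 2.60

Path (a) isobaric: W = P₁(V₂ − V₁) → W_a/(P₁V₁) = 2.043.
Path (b) adiabatic: W = P₁V₁(1 − (V₁/V₂)^(γ−1))/(γ−1) → W_b/(P₁V₁) = 0.7857.
W_a / W_b = 2.043 / 0.7857 = 2.6.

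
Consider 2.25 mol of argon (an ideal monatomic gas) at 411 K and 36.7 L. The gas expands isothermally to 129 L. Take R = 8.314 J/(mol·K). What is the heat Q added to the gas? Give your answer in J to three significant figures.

Q ≈ 9660 J

Isothermal ⇒ ΔU = 0, so Q = W = nRT ln(V₂/V₁).
Q = (2.25)(8.314)(411) ln(129/36.7) = 7688 × 1.257 = 9665 J.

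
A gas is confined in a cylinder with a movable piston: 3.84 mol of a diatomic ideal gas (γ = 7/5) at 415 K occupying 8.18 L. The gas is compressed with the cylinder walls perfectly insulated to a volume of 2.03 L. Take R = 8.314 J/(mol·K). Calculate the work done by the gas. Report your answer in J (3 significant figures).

Adiabatic: TV^(γ−1) = const with γ = 7/5.
T₂ = T₁ (V₁/V₂)^(γ−1) = 415 × (8.18/2.03)^0.4 = 415 × 1.746 = 724.7 K.
W_by = nCᵥ(T₁ − T₂) = (3.84)(20.79)(415 − 724.7) = -24718 J.

W ≈ -24700 J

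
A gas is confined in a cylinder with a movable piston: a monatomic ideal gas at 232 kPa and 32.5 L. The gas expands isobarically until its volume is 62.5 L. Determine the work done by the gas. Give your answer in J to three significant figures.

W ≈ 6960 J

Isobaric: W = P ΔV.
W = (232 kPa)(62.5 − 32.5 L) = (232)(30) = 6960 J.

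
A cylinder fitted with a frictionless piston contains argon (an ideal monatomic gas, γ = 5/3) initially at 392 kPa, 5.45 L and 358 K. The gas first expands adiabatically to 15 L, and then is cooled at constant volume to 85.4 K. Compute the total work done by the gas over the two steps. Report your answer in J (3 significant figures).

W_total ≈ 1570 J

Step 1 (adiabatic): W = (P₁V₁ − P₂V₂)/(γ−1) = (2136 − 1088)/0.667 = 1573 J.
Step 2 (isochoric): W = 0 (constant volume).
W_total = 1573 + 0 = 1573 J.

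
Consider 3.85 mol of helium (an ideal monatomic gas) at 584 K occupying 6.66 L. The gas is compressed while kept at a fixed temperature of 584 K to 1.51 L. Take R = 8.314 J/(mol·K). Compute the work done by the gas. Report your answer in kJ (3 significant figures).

W ≈ -27.7 kJ

Isothermal: W = nRT ln(V₂/V₁).
W = (3.85)(8.314)(584) × ln(1.51/6.66)
  = 18693 × -1.484
W_by_gas = -27741 J.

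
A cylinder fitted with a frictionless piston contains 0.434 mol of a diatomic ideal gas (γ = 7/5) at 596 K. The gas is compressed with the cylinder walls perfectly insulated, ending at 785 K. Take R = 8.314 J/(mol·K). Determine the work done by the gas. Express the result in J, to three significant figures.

W ≈ -1700 J

Adiabatic ⇒ Q = 0, so W_by = −ΔU = nCᵥ(T₁ − T₂).
Cᵥ = 5R/2 = 20.79 J/(mol·K).
W = (0.434)(20.79)(596 − 785) = -1705 J.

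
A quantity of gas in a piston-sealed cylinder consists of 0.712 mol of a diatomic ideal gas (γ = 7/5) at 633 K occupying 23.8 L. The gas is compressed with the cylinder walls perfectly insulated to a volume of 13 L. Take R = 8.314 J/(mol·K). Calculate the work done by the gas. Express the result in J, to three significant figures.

W ≈ -2560 J

Adiabatic: TV^(γ−1) = const with γ = 7/5.
T₂ = T₁ (V₁/V₂)^(γ−1) = 633 × (23.8/13)^0.4 = 633 × 1.274 = 806.2 K.
W_by = nCᵥ(T₁ − T₂) = (0.712)(20.79)(633 − 806.2) = -2564 J.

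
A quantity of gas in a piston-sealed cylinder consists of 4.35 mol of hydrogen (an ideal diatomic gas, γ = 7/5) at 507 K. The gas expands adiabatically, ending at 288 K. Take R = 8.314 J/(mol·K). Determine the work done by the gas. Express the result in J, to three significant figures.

Adiabatic ⇒ Q = 0, so W_by = −ΔU = nCᵥ(T₁ − T₂).
Cᵥ = 5R/2 = 20.79 J/(mol·K).
W = (4.35)(20.79)(507 − 288) = 19801 J.

W ≈ 19800 J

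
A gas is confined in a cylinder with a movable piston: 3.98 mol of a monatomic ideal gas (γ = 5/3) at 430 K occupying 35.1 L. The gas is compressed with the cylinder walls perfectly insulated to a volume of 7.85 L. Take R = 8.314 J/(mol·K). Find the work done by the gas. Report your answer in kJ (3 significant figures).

Adiabatic: TV^(γ−1) = const with γ = 5/3.
T₂ = T₁ (V₁/V₂)^(γ−1) = 430 × (35.1/7.85)^0.667 = 430 × 2.714 = 1167 K.
W_by = nCᵥ(T₁ − T₂) = (3.98)(12.47)(430 − 1167) = -36584 J.

W ≈ -36.6 kJ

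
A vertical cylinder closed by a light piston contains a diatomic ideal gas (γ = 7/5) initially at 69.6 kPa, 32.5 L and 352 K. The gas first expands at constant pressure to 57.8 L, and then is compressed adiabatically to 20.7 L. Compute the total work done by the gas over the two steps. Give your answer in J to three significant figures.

W_total ≈ -3350 J

Step 1 (isobaric): W = PΔV = (69.6 kPa)(57.8 − 32.5 L) = 1761 J.
After step 1: P = 69.6 kPa, V = 57.8 L, T = 626 K.
Step 2 (adiabatic): W = (P₁V₁ − P₂V₂)/(γ−1) = (4023 − 6066)/0.4 = -5108 J.
W_total = 1761 − 5108 = -3348 J.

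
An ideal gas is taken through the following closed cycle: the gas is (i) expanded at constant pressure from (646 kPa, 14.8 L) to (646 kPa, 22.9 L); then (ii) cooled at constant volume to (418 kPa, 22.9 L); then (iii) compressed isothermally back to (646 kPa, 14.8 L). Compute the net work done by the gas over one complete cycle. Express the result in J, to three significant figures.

W_net ≈ 1050 J

Leg (i): W = PΔV = (646)(22.9 − 14.8) = 5233 J.
Leg (ii): W = 0.
Leg (iii): W = PᵢVᵢ ln(V_f/Vᵢ) = (9572) ln(14.8/22.9) = -4178 J.
W_net = 5233 − 4178 = 1054 J.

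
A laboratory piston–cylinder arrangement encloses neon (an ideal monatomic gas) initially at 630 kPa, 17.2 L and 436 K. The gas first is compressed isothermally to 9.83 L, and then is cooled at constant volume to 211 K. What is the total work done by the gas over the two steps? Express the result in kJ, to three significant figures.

W_total ≈ -6.06 kJ

Step 1 (isothermal): W = P₁V₁ ln(V₂/V₁) = (10836) ln(9.83/17.2) = -6062 J.
Step 2 (isochoric): W = 0 (constant volume).
W_total = -6062 + 0 = -6062 J.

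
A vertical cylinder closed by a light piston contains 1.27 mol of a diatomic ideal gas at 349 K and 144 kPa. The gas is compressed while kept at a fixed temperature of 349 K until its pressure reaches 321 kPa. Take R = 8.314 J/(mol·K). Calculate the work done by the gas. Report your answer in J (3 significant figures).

W ≈ -2950 J

Isothermal process: W = nRT ln(V₂/V₁) = nRT ln(P₁/P₂).
W = (1.27)(8.314)(349) × ln(144/321)
  = 3685 × ln(0.4486) = 3685 × -0.8016
W_by_gas = -2954 J.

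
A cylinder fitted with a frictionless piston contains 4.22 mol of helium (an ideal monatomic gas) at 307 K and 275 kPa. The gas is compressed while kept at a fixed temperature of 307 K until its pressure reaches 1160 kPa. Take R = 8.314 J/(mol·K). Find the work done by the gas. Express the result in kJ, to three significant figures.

W ≈ -15.5 kJ

Isothermal process: W = nRT ln(V₂/V₁) = nRT ln(P₁/P₂).
W = (4.22)(8.314)(307) × ln(275/1160)
  = 10771 × ln(0.2371) = 10771 × -1.439
W_by_gas = -15504 J.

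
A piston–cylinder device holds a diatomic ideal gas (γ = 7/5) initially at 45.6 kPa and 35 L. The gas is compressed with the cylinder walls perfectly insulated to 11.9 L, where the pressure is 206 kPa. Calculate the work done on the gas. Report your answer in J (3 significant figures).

Adiabatic: W = (P₁V₁ − P₂V₂)/(γ − 1) with γ = 7/5.
P₁V₁ = 1596 J, P₂V₂ = 2451 J.
W = (1596 − 2451) / 0.4 = -2139 J.
Work on gas = −W_by = 2139 J.

W ≈ 2140 J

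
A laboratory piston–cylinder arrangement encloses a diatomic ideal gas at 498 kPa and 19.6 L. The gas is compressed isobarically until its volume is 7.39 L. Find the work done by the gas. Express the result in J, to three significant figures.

W ≈ -6080 J

Isobaric: W = P ΔV.
W = (498 kPa)(7.39 − 19.6 L) = (498)(-12.21) = -6081 J.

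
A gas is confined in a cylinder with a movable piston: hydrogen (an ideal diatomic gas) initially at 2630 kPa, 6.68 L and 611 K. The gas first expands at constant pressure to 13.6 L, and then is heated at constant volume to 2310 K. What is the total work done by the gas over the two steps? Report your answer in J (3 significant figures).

Step 1 (isobaric): W = PΔV = (2630 kPa)(13.6 − 6.68 L) = 18200 J.
Step 2 (isochoric): W = 0 (constant volume).
W_total = 18200 + 0 = 18200 J.

W_total ≈ 18200 J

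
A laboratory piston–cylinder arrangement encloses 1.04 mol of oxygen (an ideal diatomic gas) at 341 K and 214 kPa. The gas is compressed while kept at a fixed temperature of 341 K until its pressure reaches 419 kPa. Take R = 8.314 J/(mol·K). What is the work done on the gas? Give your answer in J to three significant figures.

Isothermal process: W = nRT ln(V₂/V₁) = nRT ln(P₁/P₂).
W = (1.04)(8.314)(341) × ln(214/419)
  = 2948 × ln(0.5107) = 2948 × -0.6719
W_by_gas = -1981 J; work on gas = −W_by = 1981 J.

W ≈ 1980 J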